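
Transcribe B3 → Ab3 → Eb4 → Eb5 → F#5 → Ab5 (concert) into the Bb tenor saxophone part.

Written C4 sounds as Bb2 on the Bb tenor saxophone, so concert pitches are written a major ninth up.
B3 -> C#5
Ab3 -> Bb4
Eb4 -> F5
Eb5 -> F6
F#5 -> G#6
Ab5 -> Bb6

C#5 Bb4 F5 F6 G#6 Bb6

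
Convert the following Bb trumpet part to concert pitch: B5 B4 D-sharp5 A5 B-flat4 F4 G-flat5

A5 A4 C#5 G5 Ab4 Eb4 Fb5

Written C4 on the Bb trumpet sounds as Bb3, a major second lower; apply that shift to every note.
B5 to A5
B4 to A4
D#5 to C#5
A5 to G5
Bb4 to Ab4
F4 to Eb4
Gb5 to Fb5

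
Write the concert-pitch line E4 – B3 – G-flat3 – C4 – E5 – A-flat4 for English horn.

Written C4 sounds as F3 on the English horn, so concert pitches are written a perfect fifth up.
E4 -> B4
B3 -> F#4
Gb3 -> Db4
C4 -> G4
E5 -> B5
Ab4 -> Eb5

B4 F#4 Db4 G4 B5 Eb5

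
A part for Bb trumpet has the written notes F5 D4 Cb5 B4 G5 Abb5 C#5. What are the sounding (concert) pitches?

Written C4 on the Bb trumpet sounds as Bb3, a major second lower; apply that shift to every note.
F5 becomes Eb5
D4 becomes C4
Cb5 becomes Bbb4
B4 becomes A4
G5 becomes F5
Abb5 becomes Gbb5
C#5 becomes B4

Eb5 C4 Bbb4 A4 F5 Gbb5 B4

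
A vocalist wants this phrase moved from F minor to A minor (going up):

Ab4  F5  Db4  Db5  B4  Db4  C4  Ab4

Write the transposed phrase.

F minor to A minor up is a major third, so every note moves up by that interval.
Ab4 -> C5
F5 -> A5
Db4 -> F4
Db5 -> F5
B4 -> D#5
Db4 -> F4
C4 -> E4
Ab4 -> C5

C5 A5 F4 F5 D#5 F4 E4 C5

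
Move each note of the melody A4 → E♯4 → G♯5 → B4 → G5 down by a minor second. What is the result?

A4 -> G#4
E#4 -> D##4
G#5 -> F##5
B4 -> A#4
G5 -> F#5

G#4 D##4 F##5 A#4 F#5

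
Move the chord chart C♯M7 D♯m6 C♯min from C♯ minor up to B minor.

BM7 C#m6 Bmin

C♯ minor up to B minor is a minor seventh; each chord root moves by that interval while the quality stays the same.
C♯M7: root C♯ up a minor seventh → B, giving BM7.
D♯m6: root D♯ up a minor seventh → C#, giving C#m6.
C♯min: root C♯ up a minor seventh → B, giving Bmin.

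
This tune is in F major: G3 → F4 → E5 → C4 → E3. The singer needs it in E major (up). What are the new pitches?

F#4 E5 D#6 B4 D#4

From F up to E is a major seventh; apply that to each pitch.
G3 gives F#4
F4 gives E5
E5 gives D#6
C4 gives B4
E3 gives D#4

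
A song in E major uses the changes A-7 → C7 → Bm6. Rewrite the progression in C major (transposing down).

E major down to C major is a major third; each chord root moves by that interval while the quality stays the same.
A-7: root A down a major third → F, giving F-7.
C7: root C down a major third → Ab, giving Ab7.
Bm6: root B down a major third → G, giving Gm6.

F-7 Ab7 Gm6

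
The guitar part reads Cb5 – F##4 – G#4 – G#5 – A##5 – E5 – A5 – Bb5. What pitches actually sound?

Cb4 F##3 G#3 G#4 A##4 E4 A4 Bb4

The guitar sounds a perfect octave below written, so transpose each written note down a perfect octave.
Cb5 -> Cb4
F##4 -> F##3
G#4 -> G#3
G#5 -> G#4
A##5 -> A##4
E5 -> E4
A5 -> A4
Bb5 -> Bb4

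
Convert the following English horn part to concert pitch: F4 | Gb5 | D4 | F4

Written C4 on the English horn sounds as F3, a perfect fifth lower; apply that shift to every note.
F4 -> Bb3
Gb5 -> Cb5
D4 -> G3
F4 -> Bb3

Bb3 Cb5 G3 Bb3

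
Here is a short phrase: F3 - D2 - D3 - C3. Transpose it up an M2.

F3 to G3
D2 to E2
D3 to E3
C3 to D3

G3 E2 E3 D3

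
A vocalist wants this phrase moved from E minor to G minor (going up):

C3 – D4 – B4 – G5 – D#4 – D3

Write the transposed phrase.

Eb3 F4 D5 Bb5 F#4 F3

From E up to G is a minor third; apply that to each pitch.
C3 gives Eb3
D4 gives F4
B4 gives D5
G5 gives Bb5
D#4 gives F#4
D3 gives F3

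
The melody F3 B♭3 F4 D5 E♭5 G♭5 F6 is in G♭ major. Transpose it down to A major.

G#2 C#3 G#3 E#4 F#4 A4 G#5

G♭ major to A major down is a diminished seventh, so every note moves down by that interval.
F3 -> G#2
Bb3 -> C#3
F4 -> G#3
D5 -> E#4
Eb5 -> F#4
Gb5 -> A4
F6 -> G#5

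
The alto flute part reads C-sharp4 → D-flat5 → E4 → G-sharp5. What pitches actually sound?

Written C4 on the alto flute sounds as G3, a perfect fourth lower; apply that shift to every note.
C#4 to G#3
Db5 to Ab4
E4 to B3
G#5 to D#5

G#3 Ab4 B3 D#5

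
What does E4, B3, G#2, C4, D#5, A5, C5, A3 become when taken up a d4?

Ab4 Eb4 C3 Fb4 G5 Db6 Fb5 Db4

E4 -> Ab4
B3 -> Eb4
G#2 -> C3
C4 -> Fb4
D#5 -> G5
A5 -> Db6
C5 -> Fb5
A3 -> Db4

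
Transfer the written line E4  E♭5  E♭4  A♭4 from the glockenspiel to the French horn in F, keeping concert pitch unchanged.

First find concert pitch: the glockenspiel sounds a perfect fifteenth above written, so E4 E♭5 E♭4 A♭4 sounds E6 Eb7 Eb6 Ab6.
Then write for French horn in F: it sounds a perfect fifth below written, so the part must be a perfect fifth above concert.
E6 → B6
Eb7 → Bb7
Eb6 → Bb6
Ab6 → Eb7

B6 Bb7 Bb6 Eb7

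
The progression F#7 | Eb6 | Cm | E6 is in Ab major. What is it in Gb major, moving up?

Ab major up to Gb major is a minor seventh; each chord root moves by that interval while the quality stays the same.
F#7: root F# up a minor seventh → E, giving E7.
Eb6: root Eb up a minor seventh → Db, giving Db6.
Cm: root C up a minor seventh → Bb, giving Bbm.
E6: root E up a minor seventh → D, giving D6.

E7 Db6 Bbm D6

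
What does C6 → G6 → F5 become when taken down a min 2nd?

B5 F#6 E5

C6: a second down reaches B, and 1 semitone makes it B5.
A minor second down from G6 gives F#6.
F5 down a minor second is E5.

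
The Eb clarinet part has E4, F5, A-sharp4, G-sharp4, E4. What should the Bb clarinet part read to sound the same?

A4 Bb5 D#5 C#5 A4

First find concert pitch: the Eb clarinet sounds a minor third above written, so E4 F5 A-sharp4 G-sharp4 E4 sounds G4 Ab5 C#5 B4 G4.
Then write for Bb clarinet: it sounds a major second below written, so the part must be a major second above concert.
G4 → A4
Ab5 → Bb5
C#5 → D#5
B4 → C#5
G4 → A4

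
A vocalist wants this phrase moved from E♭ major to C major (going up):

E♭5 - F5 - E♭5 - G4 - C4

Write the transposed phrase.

C6 D6 C6 E5 A4

E♭ major to C major up is a major sixth, so every note moves up by that interval.
Eb5 to C6
F5 to D6
Eb5 to C6
G4 to E5
C4 to A4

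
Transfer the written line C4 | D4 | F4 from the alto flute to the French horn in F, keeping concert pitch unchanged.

D4 E4 G4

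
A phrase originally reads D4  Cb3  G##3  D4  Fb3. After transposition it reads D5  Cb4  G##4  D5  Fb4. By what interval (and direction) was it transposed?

Take the first pair: D4 → D5. D to D spans 8 letter names, so the interval is some kind of octave.
D4 to D5 is 12 semitones, which makes it a perfect octave; the second version is higher, so the direction is up.
Checking another pair — Fb3 → Fb4 — gives the same interval.

up a perfect octave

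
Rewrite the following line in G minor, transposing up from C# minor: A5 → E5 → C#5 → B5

Eb6 Bb5 G5 F6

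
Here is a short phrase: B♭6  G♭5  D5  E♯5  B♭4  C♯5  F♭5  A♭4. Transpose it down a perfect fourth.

Bb6 down a perfect fourth is F6.
Gb5 down a perfect fourth is Db5.
D5 down a perfect fourth is A4.
E#5 down a perfect fourth is B#4.
Bb4: a fourth down reaches F, and 5 semitones makes it F4.
A perfect fourth down from C#5 gives G#4.
A perfect fourth down from Fb5 gives Cb5.
A perfect fourth down from Ab4 gives Eb4.

F6 Db5 A4 B#4 F4 G#4 Cb5 Eb4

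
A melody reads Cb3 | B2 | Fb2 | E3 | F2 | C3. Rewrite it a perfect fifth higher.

A perfect fifth up from Cb3 gives Gb3.
B2 up a perfect fifth is F#3.
Fb2 up a perfect fifth is Cb3.
E3: a fifth up reaches B, and 7 semitones makes it B3.
F2 up a perfect fifth is C3.
A perfect fifth up from C3 gives G3.

Gb3 F#3 Cb3 B3 C3 G3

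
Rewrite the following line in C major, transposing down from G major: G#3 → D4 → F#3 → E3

G major to C major down is a perfect fifth, so every note moves down by that interval.
G#3 gives C#3
D4 gives G3
F#3 gives B2
E3 gives A2

C#3 G3 B2 A2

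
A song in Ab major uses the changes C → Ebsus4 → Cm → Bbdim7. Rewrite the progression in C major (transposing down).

E Gsus4 Em Ddim7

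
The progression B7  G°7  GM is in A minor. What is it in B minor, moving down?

C#7 A°7 AM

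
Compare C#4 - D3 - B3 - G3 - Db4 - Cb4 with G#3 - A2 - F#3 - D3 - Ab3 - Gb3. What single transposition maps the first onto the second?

down a perfect fourth

From C#4 to G#3 is 4 letter names — a fourth of some quality.
G#3 to C#4 is 5 semitones, which makes it a perfect fourth; the second version is lower, so the direction is down.
Checking another pair — Cb4 → Gb3 — gives the same interval.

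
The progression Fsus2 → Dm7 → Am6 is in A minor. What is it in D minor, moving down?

Bbsus2 Gm7 Dm6

A minor down to D minor is a perfect fifth; each chord root moves by that interval while the quality stays the same.
Fsus2: root F down a perfect fifth → Bb, giving Bbsus2.
Dm7: root D down a perfect fifth → G, giving Gm7.
Am6: root A down a perfect fifth → D, giving Dm6.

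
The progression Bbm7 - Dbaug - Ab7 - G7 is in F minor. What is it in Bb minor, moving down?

F minor down to Bb minor is a perfect fifth; each chord root moves by that interval while the quality stays the same.
Bbm7: root Bb down a perfect fifth → Eb, giving Ebm7.
Dbaug: root Db down a perfect fifth → Gb, giving Gbaug.
Ab7: root Ab down a perfect fifth → Db, giving Db7.
G7: root G down a perfect fifth → C, giving C7.

Ebm7 Gbaug Db7 C7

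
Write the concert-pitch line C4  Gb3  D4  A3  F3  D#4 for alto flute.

The alto flute sounds a perfect fourth below written, so the written part must be a perfect fourth above concert — transpose each note up.
C4 → F4
Gb3 → Cb4
D4 → G4
A3 → D4
F3 → Bb3
D#4 → G#4

F4 Cb4 G4 D4 Bb3 G#4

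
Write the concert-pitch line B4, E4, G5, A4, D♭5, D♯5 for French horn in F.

The French horn in F sounds a perfect fifth below written, so the written part must be a perfect fifth above concert — transpose each note up.
B4 -> F#5
E4 -> B4
G5 -> D6
A4 -> E5
Db5 -> Ab5
D#5 -> A#5

F#5 B4 D6 E5 Ab5 A#5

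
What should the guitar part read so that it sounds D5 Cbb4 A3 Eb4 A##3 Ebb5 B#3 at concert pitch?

D6 Cbb5 A4 Eb5 A##4 Ebb6 B#4

Written C4 sounds as C3 on the guitar, so concert pitches are written a perfect octave up.
D5 becomes D6
Cbb4 becomes Cbb5
A3 becomes A4
Eb4 becomes Eb5
A##3 becomes A##4
Ebb5 becomes Ebb6
B#3 becomes B#4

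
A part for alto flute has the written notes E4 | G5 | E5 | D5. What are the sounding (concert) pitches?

B3 D5 B4 A4

Written C4 on the alto flute sounds as G3, a perfect fourth lower; apply that shift to every note.
E4 gives B3
G5 gives D5
E5 gives B4
D5 gives A4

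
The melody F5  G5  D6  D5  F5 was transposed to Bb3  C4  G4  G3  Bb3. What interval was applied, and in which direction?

down a perfect twelfth

Take the first pair: F5 → Bb3. F to B spans 12 letter names, so the interval is some kind of twelfth.
Bb3 to F5 is 19 semitones, which makes it a perfect twelfth; the second version is lower, so the direction is down.
Checking another pair — F5 → Bb3 — gives the same interval.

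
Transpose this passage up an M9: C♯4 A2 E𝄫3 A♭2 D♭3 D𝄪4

D#5 B3 Fb4 Bb3 Eb4 E##5

A major ninth up from C#4 gives D#5.
A2 up a major ninth is B3.
A major ninth up from Ebb3 gives Fb4.
Ab2: a ninth up reaches B, and 14 semitones makes it Bb3.
A major ninth up from Db3 gives Eb4.
D##4 up a major ninth is E##5.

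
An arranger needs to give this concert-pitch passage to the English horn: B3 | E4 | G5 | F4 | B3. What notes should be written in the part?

Written C4 sounds as F3 on the English horn, so concert pitches are written a perfect fifth up.
B3 -> F#4
E4 -> B4
G5 -> D6
F4 -> C5
B3 -> F#4

F#4 B4 D6 C5 F#4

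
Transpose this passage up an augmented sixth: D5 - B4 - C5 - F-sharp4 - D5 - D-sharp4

D5: a sixth up reaches B, and 10 semitones makes it B#5.
B4: a sixth up reaches G, and 10 semitones makes it G##5.
C5 up an augmented sixth is A#5.
F#4 up an augmented sixth is D##5.
An augmented sixth up from D5 gives B#5.
An augmented sixth up from D#4 gives B##4.

B#5 G##5 A#5 D##5 B#5 B##4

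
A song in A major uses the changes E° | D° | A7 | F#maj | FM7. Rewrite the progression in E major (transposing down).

B° A° E7 C#maj CM7

A major down to E major is a perfect fourth; each chord root moves by that interval while the quality stays the same.
E°: root E down a perfect fourth → B, giving B°.
D°: root D down a perfect fourth → A, giving A°.
A7: root A down a perfect fourth → E, giving E7.
F#maj: root F# down a perfect fourth → C#, giving C#maj.
FM7: root F down a perfect fourth → C, giving CM7.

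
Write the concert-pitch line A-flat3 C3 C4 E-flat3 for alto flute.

Written C4 sounds as G3 on the alto flute, so concert pitches are written a perfect fourth up.
Ab3 → Db4
C3 → F3
C4 → F4
Eb3 → Ab3

Db4 F3 F4 Ab3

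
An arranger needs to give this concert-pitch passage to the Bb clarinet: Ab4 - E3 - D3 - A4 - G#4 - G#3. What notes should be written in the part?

Bb4 F#3 E3 B4 A#4 A#3

The Bb clarinet sounds a major second below written, so the written part must be a major second above concert — transpose each note up.
Ab4 -> Bb4
E3 -> F#3
D3 -> E3
A4 -> B4
G#4 -> A#4
G#3 -> A#3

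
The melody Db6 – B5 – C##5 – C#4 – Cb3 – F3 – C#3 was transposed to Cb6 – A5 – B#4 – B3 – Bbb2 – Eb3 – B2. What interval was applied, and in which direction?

down a major second

From Db6 to Cb6 is 2 letter names — a second of some quality.
Cb6 to Db6 is 2 semitones, which makes it a major second; the second version is lower, so the direction is down.
Checking another pair — C#3 → B2 — gives the same interval.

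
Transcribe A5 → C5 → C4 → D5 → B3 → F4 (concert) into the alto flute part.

D6 F5 F4 G5 E4 Bb4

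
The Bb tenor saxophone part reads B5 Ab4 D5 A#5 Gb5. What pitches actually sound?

A4 Gb3 C4 G#4 Fb4

Written C4 on the Bb tenor saxophone sounds as Bb2, a major ninth lower; apply that shift to every note.
B5 to A4
Ab4 to Gb3
D5 to C4
A#5 to G#4
Gb5 to Fb4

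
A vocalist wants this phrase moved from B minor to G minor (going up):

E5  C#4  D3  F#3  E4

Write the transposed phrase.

C6 A4 Bb3 D4 C5

B minor to G minor up is a minor sixth, so every note moves up by that interval.
E5 to C6
C#4 to A4
D3 to Bb3
F#3 to D4
E4 to C5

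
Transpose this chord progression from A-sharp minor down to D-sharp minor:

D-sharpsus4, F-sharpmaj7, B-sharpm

G#sus4 Bmaj7 E#m

A-sharp minor down to D-sharp minor is a perfect fifth; each chord root moves by that interval while the quality stays the same.
D-sharpsus4: root D-sharp down a perfect fifth → G#, giving G#sus4.
F-sharpmaj7: root F-sharp down a perfect fifth → B, giving Bmaj7.
B-sharpm: root B-sharp down a perfect fifth → E#, giving E#m.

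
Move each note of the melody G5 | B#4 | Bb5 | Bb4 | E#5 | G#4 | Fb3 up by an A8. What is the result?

G#6 B##5 B6 B5 E##6 G##5 F4

G5 becomes G#6
B#4 becomes B##5
Bb5 becomes B6
Bb4 becomes B5
E#5 becomes E##6
G#4 becomes G##5
Fb3 becomes F4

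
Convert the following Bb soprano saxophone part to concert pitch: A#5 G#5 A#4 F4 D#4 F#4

G#5 F#5 G#4 Eb4 C#4 E4

The Bb soprano saxophone sounds a major second below written, so transpose each written note down a major second.
A#5 gives G#5
G#5 gives F#5
A#4 gives G#4
F4 gives Eb4
D#4 gives C#4
F#4 gives E4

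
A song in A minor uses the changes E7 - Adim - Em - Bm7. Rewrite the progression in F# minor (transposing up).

C#7 F#dim C#m G#m7

A minor up to F# minor is a major sixth; each chord root moves by that interval while the quality stays the same.
E7: root E up a major sixth → C#, giving C#7.
Adim: root A up a major sixth → F#, giving F#dim.
Em: root E up a major sixth → C#, giving C#m.
Bm7: root B up a major sixth → G#, giving G#m7.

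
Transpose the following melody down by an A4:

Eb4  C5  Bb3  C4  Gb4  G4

Eb4 to Bbb3
C5 to Gb4
Bb3 to Fb3
C4 to Gb3
Gb4 to Dbb4
G4 to Db4

Bbb3 Gb4 Fb3 Gb3 Dbb4 Db4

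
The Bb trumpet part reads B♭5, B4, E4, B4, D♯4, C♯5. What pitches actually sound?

The Bb trumpet sounds a major second below written, so transpose each written note down a major second.
Bb5 becomes Ab5
B4 becomes A4
E4 becomes D4
B4 becomes A4
D#4 becomes C#4
C#5 becomes B4

Ab5 A4 D4 A4 C#4 B4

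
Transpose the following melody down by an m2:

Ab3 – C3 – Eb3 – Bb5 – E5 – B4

A minor second down from Ab3 gives G3.
C3 down a minor second is B2.
A minor second down from Eb3 gives D3.
Bb5 down a minor second is A5.
E5 down a minor second is D#5.
B4 down a minor second is A#4.

G3 B2 D3 A5 D#5 A#4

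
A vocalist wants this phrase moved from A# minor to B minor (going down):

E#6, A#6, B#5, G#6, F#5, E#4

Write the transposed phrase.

F#5 B5 C#5 A5 G4 F#3

From A# down to B is a major seventh; apply that to each pitch.
E#6 -> F#5
A#6 -> B5
B#5 -> C#5
G#6 -> A5
F#5 -> G4
E#4 -> F#3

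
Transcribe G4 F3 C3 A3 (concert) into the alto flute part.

Written C4 sounds as G3 on the alto flute, so concert pitches are written a perfect fourth up.
G4 -> C5
F3 -> Bb3
C3 -> F3
A3 -> D4

C5 Bb3 F3 D4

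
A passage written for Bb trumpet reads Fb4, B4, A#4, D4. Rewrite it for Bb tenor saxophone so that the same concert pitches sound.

Fb5 B5 A#5 D5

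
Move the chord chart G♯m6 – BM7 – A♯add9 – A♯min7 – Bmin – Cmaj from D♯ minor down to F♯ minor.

D♯ minor down to F♯ minor is a major sixth; each chord root moves by that interval while the quality stays the same.
G♯m6: root G♯ down a major sixth → B, giving Bm6.
BM7: root B down a major sixth → D, giving DM7.
A♯add9: root A♯ down a major sixth → C#, giving C#add9.
A♯min7: root A♯ down a major sixth → C#, giving C#min7.
Bmin: root B down a major sixth → D, giving Dmin.
Cmaj: root C down a major sixth → Eb, giving Ebmaj.

Bm6 DM7 C#add9 C#min7 Dmin Ebmaj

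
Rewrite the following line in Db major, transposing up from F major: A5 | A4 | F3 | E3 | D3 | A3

F6 F5 Db4 C4 Bb3 F4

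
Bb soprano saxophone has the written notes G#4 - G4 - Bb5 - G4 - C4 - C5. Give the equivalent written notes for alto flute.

First find concert pitch: the Bb soprano saxophone sounds a major second below written, so G#4 G4 Bb5 G4 C4 C5 sounds F#4 F4 Ab5 F4 Bb3 Bb4.
Then write for alto flute: it sounds a perfect fourth below written, so the part must be a perfect fourth above concert.
F#4 → B4
F4 → Bb4
Ab5 → Db6
F4 → Bb4
Bb3 → Eb4
Bb4 → Eb5

B4 Bb4 Db6 Bb4 Eb4 Eb5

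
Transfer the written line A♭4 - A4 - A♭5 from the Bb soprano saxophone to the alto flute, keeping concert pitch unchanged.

Cb5 C5 Cb6

First find concert pitch: the Bb soprano saxophone sounds a major second below written, so A♭4 A4 A♭5 sounds Gb4 G4 Gb5.
Then write for alto flute: it sounds a perfect fourth below written, so the part must be a perfect fourth above concert.
Gb4 → Cb5
G4 → C5
Gb5 → Cb6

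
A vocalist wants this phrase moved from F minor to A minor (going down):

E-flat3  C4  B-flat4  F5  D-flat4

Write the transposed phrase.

From F down to A is a minor sixth; apply that to each pitch.
Eb3 -> G2
C4 -> E3
Bb4 -> D4
F5 -> A4
Db4 -> F3

G2 E3 D4 A4 F3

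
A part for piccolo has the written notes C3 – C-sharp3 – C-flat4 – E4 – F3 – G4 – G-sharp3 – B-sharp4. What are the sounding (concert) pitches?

Written C4 on the piccolo sounds as C5, a perfect octave higher; apply that shift to every note.
C3 → C4
C#3 → C#4
Cb4 → Cb5
E4 → E5
F3 → F4
G4 → G5
G#3 → G#4
B#4 → B#5

C4 C#4 Cb5 E5 F4 G5 G#4 B#5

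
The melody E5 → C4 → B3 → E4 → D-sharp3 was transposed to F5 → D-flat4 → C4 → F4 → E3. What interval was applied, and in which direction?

up a minor second

From E5 to F5 is 2 letter names — a second of some quality.
E5 to F5 is 1 semitone, which makes it a minor second; the second version is higher, so the direction is up.
Checking another pair — D#3 → E3 — gives the same interval.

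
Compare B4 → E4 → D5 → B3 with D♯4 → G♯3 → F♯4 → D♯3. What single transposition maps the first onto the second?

Take the first pair: B4 → D#4. B to D spans 6 letter names, so the interval is some kind of sixth.
D#4 to B4 is 8 semitones, which makes it a minor sixth; the second version is lower, so the direction is down.
Checking another pair — B3 → D#3 — gives the same interval.

down a minor sixth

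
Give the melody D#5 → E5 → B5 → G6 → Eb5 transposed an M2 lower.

C#5 D5 A5 F6 Db5

D#5: a second down reaches C, and 2 semitones makes it C#5.
A major second down from E5 gives D5.
A major second down from B5 gives A5.
G6 down a major second is F6.
A major second down from Eb5 gives Db5.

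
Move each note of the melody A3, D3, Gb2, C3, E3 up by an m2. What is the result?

A3 gives Bb3
D3 gives Eb3
Gb2 gives Abb2
C3 gives Db3
E3 gives F3

Bb3 Eb3 Abb2 Db3 F3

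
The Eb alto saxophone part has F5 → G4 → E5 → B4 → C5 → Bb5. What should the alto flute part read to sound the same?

First find concert pitch: the Eb alto saxophone sounds a major sixth below written, so F5 G4 E5 B4 C5 Bb5 sounds Ab4 Bb3 G4 D4 Eb4 Db5.
Then write for alto flute: it sounds a perfect fourth below written, so the part must be a perfect fourth above concert.
Ab4 → Db5
Bb3 → Eb4
G4 → C5
D4 → G4
Eb4 → Ab4
Db5 → Gb5

Db5 Eb4 C5 G4 Ab4 Gb5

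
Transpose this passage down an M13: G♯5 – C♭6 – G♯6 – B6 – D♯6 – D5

G#5 becomes B3
Cb6 becomes Ebb4
G#6 becomes B4
B6 becomes D5
D#6 becomes F#4
D5 becomes F3

B3 Ebb4 B4 D5 F#4 F3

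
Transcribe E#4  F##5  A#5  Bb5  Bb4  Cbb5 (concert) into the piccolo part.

Written C4 sounds as C5 on the piccolo, so concert pitches are written a perfect octave down.
E#4 → E#3
F##5 → F##4
A#5 → A#4
Bb5 → Bb4
Bb4 → Bb3
Cbb5 → Cbb4

E#3 F##4 A#4 Bb4 Bb3 Cbb4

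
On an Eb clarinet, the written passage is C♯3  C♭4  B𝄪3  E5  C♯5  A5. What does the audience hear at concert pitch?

The Eb clarinet sounds a minor third above written, so transpose each written note up a minor third.
C#3 -> E3
Cb4 -> Ebb4
B##3 -> D##4
E5 -> G5
C#5 -> E5
A5 -> C6

E3 Ebb4 D##4 G5 E5 C6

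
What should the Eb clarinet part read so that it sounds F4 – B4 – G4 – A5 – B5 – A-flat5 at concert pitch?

The Eb clarinet sounds a minor third above written, so the written part must be a minor third below concert — transpose each note down.
F4 to D4
B4 to G#4
G4 to E4
A5 to F#5
B5 to G#5
Ab5 to F5

D4 G#4 E4 F#5 G#5 F5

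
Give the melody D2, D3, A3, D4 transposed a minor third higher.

A minor third up from D2 gives F2.
D3 up a minor third is F3.
A3 up a minor third is C4.
D4 up a minor third is F4.

F2 F3 C4 F4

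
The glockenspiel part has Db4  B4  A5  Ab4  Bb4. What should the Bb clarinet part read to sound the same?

Eb6 C#7 B7 Bb6 C7

First find concert pitch: the glockenspiel sounds a perfect fifteenth above written, so Db4 B4 A5 Ab4 Bb4 sounds Db6 B6 A7 Ab6 Bb6.
Then write for Bb clarinet: it sounds a major second below written, so the part must be a major second above concert.
Db6 → Eb6
B6 → C#7
A7 → B7
Ab6 → Bb6
Bb6 → C7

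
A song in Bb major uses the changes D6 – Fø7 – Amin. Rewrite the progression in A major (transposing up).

C#6 Eø7 G#min

Bb major up to A major is a major seventh; each chord root moves by that interval while the quality stays the same.
D6: root D up a major seventh → C#, giving C#6.
Fø7: root F up a major seventh → E, giving Eø7.
Amin: root A up a major seventh → G#, giving G#min.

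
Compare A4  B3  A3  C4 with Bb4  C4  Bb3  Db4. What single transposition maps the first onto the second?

up a minor second

From A4 to Bb4 is 2 letter names — a second of some quality.
A4 to Bb4 is 1 semitone, which makes it a minor second; the second version is higher, so the direction is up.
Checking another pair — C4 → Db4 — gives the same interval.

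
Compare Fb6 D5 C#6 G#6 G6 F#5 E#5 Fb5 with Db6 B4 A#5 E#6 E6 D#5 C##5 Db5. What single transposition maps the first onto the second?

down a minor third

Take the first pair: Fb6 → Db6. F to D spans 3 letter names, so the interval is some kind of third.
Db6 to Fb6 is 3 semitones, which makes it a minor third; the second version is lower, so the direction is down.
Checking another pair — Fb5 → Db5 — gives the same interval.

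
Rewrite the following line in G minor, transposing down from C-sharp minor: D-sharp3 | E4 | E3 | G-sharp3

A2 Bb3 Bb2 D3

From C-sharp down to G is an augmented fourth; apply that to each pitch.
D#3 gives A2
E4 gives Bb3
E3 gives Bb2
G#3 gives D3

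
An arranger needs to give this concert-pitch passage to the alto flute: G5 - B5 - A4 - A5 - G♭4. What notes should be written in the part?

Written C4 sounds as G3 on the alto flute, so concert pitches are written a perfect fourth up.
G5 -> C6
B5 -> E6
A4 -> D5
A5 -> D6
Gb4 -> Cb5

C6 E6 D5 D6 Cb5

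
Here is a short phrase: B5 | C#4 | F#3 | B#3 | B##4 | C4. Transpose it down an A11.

F4 G2 C2 F#2 F##3 Gb2

B5 to F4
C#4 to G2
F#3 to C2
B#3 to F#2
B##4 to F##3
C4 to Gb2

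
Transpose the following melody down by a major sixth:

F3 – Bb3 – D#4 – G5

Ab2 Db3 F#3 Bb4

F3 down a major sixth is Ab2.
Bb3 down a major sixth is Db3.
D#4: a sixth down reaches F, and 9 semitones makes it F#3.
G5: a sixth down reaches B, and 9 semitones makes it Bb4.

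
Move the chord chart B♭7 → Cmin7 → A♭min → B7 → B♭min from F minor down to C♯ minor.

F#7 G#min7 Emin F##7 F#min

F minor down to C♯ minor is a diminished fourth; each chord root moves by that interval while the quality stays the same.
B♭7: root B♭ down a diminished fourth → F#, giving F#7.
Cmin7: root C down a diminished fourth → G#, giving G#min7.
A♭min: root A♭ down a diminished fourth → E, giving Emin.
B7: root B down a diminished fourth → F##, giving F##7.
B♭min: root B♭ down a diminished fourth → F#, giving F#min.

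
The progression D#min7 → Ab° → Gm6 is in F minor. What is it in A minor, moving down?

F##min7 C° Bm6

F minor down to A minor is a minor sixth; each chord root moves by that interval while the quality stays the same.
D#min7: root D# down a minor sixth → F##, giving F##min7.
Ab°: root Ab down a minor sixth → C, giving C°.
Gm6: root G down a minor sixth → B, giving Bm6.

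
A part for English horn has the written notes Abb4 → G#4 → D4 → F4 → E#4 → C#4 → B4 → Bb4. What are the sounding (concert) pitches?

Dbb4 C#4 G3 Bb3 A#3 F#3 E4 Eb4

The English horn sounds a perfect fifth below written, so transpose each written note down a perfect fifth.
Abb4 to Dbb4
G#4 to C#4
D4 to G3
F4 to Bb3
E#4 to A#3
C#4 to F#3
B4 to E4
Bb4 to Eb4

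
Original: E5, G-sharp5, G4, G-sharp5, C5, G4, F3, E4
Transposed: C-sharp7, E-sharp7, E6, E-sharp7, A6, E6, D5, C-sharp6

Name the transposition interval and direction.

Take the first pair: E5 → C#7. E to C spans 13 letter names, so the interval is some kind of thirteenth.
E5 to C#7 is 21 semitones, which makes it a major thirteenth; the second version is higher, so the direction is up.
Checking another pair — E4 → C#6 — gives the same interval.

up a major thirteenth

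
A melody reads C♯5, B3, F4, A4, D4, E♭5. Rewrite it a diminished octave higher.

C6 Bb4 Fb5 Ab5 Db5 Ebb6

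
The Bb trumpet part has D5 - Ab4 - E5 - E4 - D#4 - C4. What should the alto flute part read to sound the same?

First find concert pitch: the Bb trumpet sounds a major second below written, so D5 Ab4 E5 E4 D#4 C4 sounds C5 Gb4 D5 D4 C#4 Bb3.
Then write for alto flute: it sounds a perfect fourth below written, so the part must be a perfect fourth above concert.
C5 → F5
Gb4 → Cb5
D5 → G5
D4 → G4
C#4 → F#4
Bb3 → Eb4

F5 Cb5 G5 G4 F#4 Eb4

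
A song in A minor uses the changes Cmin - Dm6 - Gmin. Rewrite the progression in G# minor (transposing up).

A minor up to G# minor is a major seventh; each chord root moves by that interval while the quality stays the same.
Cmin: root C up a major seventh → B, giving Bmin.
Dm6: root D up a major seventh → C#, giving C#m6.
Gmin: root G up a major seventh → F#, giving F#min.

Bmin C#m6 F#min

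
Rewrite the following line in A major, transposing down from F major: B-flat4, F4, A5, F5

D4 A3 C#5 A4

From F down to A is a minor sixth; apply that to each pitch.
Bb4 gives D4
F4 gives A3
A5 gives C#5
F5 gives A4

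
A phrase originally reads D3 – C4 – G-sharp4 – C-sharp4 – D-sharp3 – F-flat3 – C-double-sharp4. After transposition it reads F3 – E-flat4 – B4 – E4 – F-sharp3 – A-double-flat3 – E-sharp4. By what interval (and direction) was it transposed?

up a minor third

Take the first pair: D3 → F3. D to F spans 3 letter names, so the interval is some kind of third.
D3 to F3 is 3 semitones, which makes it a minor third; the second version is higher, so the direction is up.
Checking another pair — C##4 → E#4 — gives the same interval.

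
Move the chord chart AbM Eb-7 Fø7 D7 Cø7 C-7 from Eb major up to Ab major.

DbM Ab-7 Bbø7 G7 Fø7 F-7

Eb major up to Ab major is a perfect fourth; each chord root moves by that interval while the quality stays the same.
AbM: root Ab up a perfect fourth → Db, giving DbM.
Eb-7: root Eb up a perfect fourth → Ab, giving Ab-7.
Fø7: root F up a perfect fourth → Bb, giving Bbø7.
D7: root D up a perfect fourth → G, giving G7.
Cø7: root C up a perfect fourth → F, giving Fø7.
C-7: root C up a perfect fourth → F, giving F-7.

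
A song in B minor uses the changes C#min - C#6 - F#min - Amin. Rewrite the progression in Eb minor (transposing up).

Fmin F6 Bbmin Dbmin

B minor up to Eb minor is a diminished fourth; each chord root moves by that interval while the quality stays the same.
C#min: root C# up a diminished fourth → F, giving Fmin.
C#6: root C# up a diminished fourth → F, giving F6.
F#min: root F# up a diminished fourth → Bb, giving Bbmin.
Amin: root A up a diminished fourth → Db, giving Dbmin.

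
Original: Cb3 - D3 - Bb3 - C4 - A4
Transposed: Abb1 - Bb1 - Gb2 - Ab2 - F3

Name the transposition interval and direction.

down a major tenth

From Cb3 to Abb1 is 10 letter names — a tenth of some quality.
Abb1 to Cb3 is 16 semitones, which makes it a major tenth; the second version is lower, so the direction is down.
Checking another pair — A4 → F3 — gives the same interval.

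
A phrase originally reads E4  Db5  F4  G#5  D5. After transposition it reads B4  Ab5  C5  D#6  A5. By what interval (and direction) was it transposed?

Take the first pair: E4 → B4. E to B spans 5 letter names, so the interval is some kind of fifth.
E4 to B4 is 7 semitones, which makes it a perfect fifth; the second version is higher, so the direction is up.
Checking another pair — D5 → A5 — gives the same interval.

up a perfect fifth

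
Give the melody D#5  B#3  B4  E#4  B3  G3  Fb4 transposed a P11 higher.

D#5 → G#6
B#3 → E#5
B4 → E6
E#4 → A#5
B3 → E5
G3 → C5
Fb4 → Bbb5

G#6 E#5 E6 A#5 E5 C5 Bbb5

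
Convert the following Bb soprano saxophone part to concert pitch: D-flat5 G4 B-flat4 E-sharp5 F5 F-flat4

Cb5 F4 Ab4 D#5 Eb5 Ebb4

The Bb soprano saxophone sounds a major second below written, so transpose each written note down a major second.
Db5 gives Cb5
G4 gives F4
Bb4 gives Ab4
E#5 gives D#5
F5 gives Eb5
Fb4 gives Ebb4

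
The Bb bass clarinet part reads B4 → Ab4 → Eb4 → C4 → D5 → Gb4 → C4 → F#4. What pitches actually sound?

Written C4 on the Bb bass clarinet sounds as Bb2, a major ninth lower; apply that shift to every note.
B4 -> A3
Ab4 -> Gb3
Eb4 -> Db3
C4 -> Bb2
D5 -> C4
Gb4 -> Fb3
C4 -> Bb2
F#4 -> E3

A3 Gb3 Db3 Bb2 C4 Fb3 Bb2 E3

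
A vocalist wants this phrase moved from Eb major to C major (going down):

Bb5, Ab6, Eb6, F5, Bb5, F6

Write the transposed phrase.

G5 F6 C6 D5 G5 D6

From Eb down to C is a minor third; apply that to each pitch.
Bb5 becomes G5
Ab6 becomes F6
Eb6 becomes C6
F5 becomes D5
Bb5 becomes G5
F6 becomes D6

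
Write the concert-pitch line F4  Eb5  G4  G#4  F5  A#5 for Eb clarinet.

D4 C5 E4 E#4 D5 F##5

Written C4 sounds as Eb4 on the Eb clarinet, so concert pitches are written a minor third down.
F4 → D4
Eb5 → C5
G4 → E4
G#4 → E#4
F5 → D5
A#5 → F##5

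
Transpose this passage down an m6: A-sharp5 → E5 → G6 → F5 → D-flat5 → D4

A#5 becomes C##5
E5 becomes G#4
G6 becomes B5
F5 becomes A4
Db5 becomes F4
D4 becomes F#3

C##5 G#4 B5 A4 F4 F#3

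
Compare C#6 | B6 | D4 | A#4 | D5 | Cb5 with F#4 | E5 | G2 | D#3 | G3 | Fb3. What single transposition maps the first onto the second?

Take the first pair: C#6 → F#4. C to F spans 12 letter names, so the interval is some kind of twelfth.
F#4 to C#6 is 19 semitones, which makes it a perfect twelfth; the second version is lower, so the direction is down.
Checking another pair — Cb5 → Fb3 — gives the same interval.

down a perfect twelfth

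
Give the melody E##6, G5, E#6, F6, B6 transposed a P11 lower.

B##4 D4 B#4 C5 F#5

A perfect eleventh down from E##6 gives B##4.
G5 down a perfect eleventh is D4.
E#6 down a perfect eleventh is B#4.
F6: an eleventh down reaches C, and 17 semitones makes it C5.
A perfect eleventh down from B6 gives F#5.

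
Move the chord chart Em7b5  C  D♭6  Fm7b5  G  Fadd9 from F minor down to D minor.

F minor down to D minor is a minor third; each chord root moves by that interval while the quality stays the same.
Em7b5: root E down a minor third → C#, giving C#m7b5.
C: root C down a minor third → A, giving A.
D♭6: root D♭ down a minor third → Bb, giving Bb6.
Fm7b5: root F down a minor third → D, giving Dm7b5.
G: root G down a minor third → E, giving E.
Fadd9: root F down a minor third → D, giving Dadd9.

C#m7b5 A Bb6 Dm7b5 E Dadd9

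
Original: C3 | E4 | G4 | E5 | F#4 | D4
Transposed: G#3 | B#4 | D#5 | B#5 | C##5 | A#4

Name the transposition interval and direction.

Take the first pair: C3 → G#3. C to G spans 5 letter names, so the interval is some kind of fifth.
C3 to G#3 is 8 semitones, which makes it an augmented fifth; the second version is higher, so the direction is up.
Checking another pair — D4 → A#4 — gives the same interval.

up an augmented fifth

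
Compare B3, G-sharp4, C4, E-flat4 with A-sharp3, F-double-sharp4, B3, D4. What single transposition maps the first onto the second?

down a minor second

Take the first pair: B3 → A#3. B to A spans 2 letter names, so the interval is some kind of second.
A#3 to B3 is 1 semitone, which makes it a minor second; the second version is lower, so the direction is down.
Checking another pair — Eb4 → D4 — gives the same interval.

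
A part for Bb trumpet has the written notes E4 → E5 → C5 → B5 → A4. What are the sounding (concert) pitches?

D4 D5 Bb4 A5 G4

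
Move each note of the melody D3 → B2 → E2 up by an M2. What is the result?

E3 C#3 F#2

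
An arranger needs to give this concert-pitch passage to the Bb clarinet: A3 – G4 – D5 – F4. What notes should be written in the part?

B3 A4 E5 G4

Written C4 sounds as Bb3 on the Bb clarinet, so concert pitches are written a major second up.
A3 to B3
G4 to A4
D5 to E5
F4 to G4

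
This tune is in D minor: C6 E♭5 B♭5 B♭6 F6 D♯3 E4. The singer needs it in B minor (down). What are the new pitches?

From D down to B is a minor third; apply that to each pitch.
C6 -> A5
Eb5 -> C5
Bb5 -> G5
Bb6 -> G6
F6 -> D6
D#3 -> B#2
E4 -> C#4

A5 C5 G5 G6 D6 B#2 C#4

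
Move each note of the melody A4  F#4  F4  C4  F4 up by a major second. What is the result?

A4 → B4
F#4 → G#4
F4 → G4
C4 → D4
F4 → G4

B4 G#4 G4 D4 G4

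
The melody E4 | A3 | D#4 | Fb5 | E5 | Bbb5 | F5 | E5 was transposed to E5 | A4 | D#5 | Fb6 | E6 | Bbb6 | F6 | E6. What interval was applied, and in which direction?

up a perfect octave

From E4 to E5 is 8 letter names — an octave of some quality.
E4 to E5 is 12 semitones, which makes it a perfect octave; the second version is higher, so the direction is up.
Checking another pair — E5 → E6 — gives the same interval.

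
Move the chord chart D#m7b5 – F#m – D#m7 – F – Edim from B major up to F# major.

A#m7b5 C#m A#m7 C Bdim

B major up to F# major is a perfect fifth; each chord root moves by that interval while the quality stays the same.
D#m7b5: root D# up a perfect fifth → A#, giving A#m7b5.
F#m: root F# up a perfect fifth → C#, giving C#m.
D#m7: root D# up a perfect fifth → A#, giving A#m7.
F: root F up a perfect fifth → C, giving C.
Edim: root E up a perfect fifth → B, giving Bdim.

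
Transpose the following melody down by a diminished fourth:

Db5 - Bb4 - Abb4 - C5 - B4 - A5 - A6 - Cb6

A4 F#4 Eb4 G#4 F##4 E#5 E#6 G5

Db5 down a diminished fourth is A4.
A diminished fourth down from Bb4 gives F#4.
Abb4 down a diminished fourth is Eb4.
C5 down a diminished fourth is G#4.
B4: a fourth down reaches F, and 4 semitones makes it F##4.
A5 down a diminished fourth is E#5.
A6: a fourth down reaches E, and 4 semitones makes it E#6.
A diminished fourth down from Cb6 gives G5.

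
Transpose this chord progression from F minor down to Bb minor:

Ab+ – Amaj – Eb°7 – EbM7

Db+ Dmaj Ab°7 AbM7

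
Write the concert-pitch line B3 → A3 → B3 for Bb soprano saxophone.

Written C4 sounds as Bb3 on the Bb soprano saxophone, so concert pitches are written a major second up.
B3 -> C#4
A3 -> B3
B3 -> C#4

C#4 B3 C#4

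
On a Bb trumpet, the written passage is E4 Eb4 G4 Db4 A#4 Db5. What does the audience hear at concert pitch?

D4 Db4 F4 Cb4 G#4 Cb5

Written C4 on the Bb trumpet sounds as Bb3, a major second lower; apply that shift to every note.
E4 becomes D4
Eb4 becomes Db4
G4 becomes F4
Db4 becomes Cb4
A#4 becomes G#4
Db5 becomes Cb5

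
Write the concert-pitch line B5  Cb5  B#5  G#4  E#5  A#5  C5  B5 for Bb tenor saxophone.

Written C4 sounds as Bb2 on the Bb tenor saxophone, so concert pitches are written a major ninth up.
B5 → C#7
Cb5 → Db6
B#5 → C##7
G#4 → A#5
E#5 → F##6
A#5 → B#6
C5 → D6
B5 → C#7

C#7 Db6 C##7 A#5 F##6 B#6 D6 C#7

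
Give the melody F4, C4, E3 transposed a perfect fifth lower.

F4 down a perfect fifth is Bb3.
C4 down a perfect fifth is F3.
A perfect fifth down from E3 gives A2.

Bb3 F3 A2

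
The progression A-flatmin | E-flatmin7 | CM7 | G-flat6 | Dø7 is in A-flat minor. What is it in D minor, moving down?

Dmin Amin7 F#M7 C6 G#ø7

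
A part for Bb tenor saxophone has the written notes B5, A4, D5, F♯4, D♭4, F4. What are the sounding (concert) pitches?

A4 G3 C4 E3 Cb3 Eb3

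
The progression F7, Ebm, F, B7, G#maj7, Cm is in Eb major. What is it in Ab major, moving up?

Bb7 Abm Bb E7 C#maj7 Fm

Eb major up to Ab major is a perfect fourth; each chord root moves by that interval while the quality stays the same.
F7: root F up a perfect fourth → Bb, giving Bb7.
Ebm: root Eb up a perfect fourth → Ab, giving Abm.
F: root F up a perfect fourth → Bb, giving Bb.
B7: root B up a perfect fourth → E, giving E7.
G#maj7: root G# up a perfect fourth → C#, giving C#maj7.
Cm: root C up a perfect fourth → F, giving Fm.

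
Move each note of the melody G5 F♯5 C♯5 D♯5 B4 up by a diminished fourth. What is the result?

G5 up a diminished fourth is Cb6.
F#5: a fourth up reaches B, and 4 semitones makes it Bb5.
A diminished fourth up from C#5 gives F5.
D#5 up a diminished fourth is G5.
B4 up a diminished fourth is Eb5.

Cb6 Bb5 F5 G5 Eb5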